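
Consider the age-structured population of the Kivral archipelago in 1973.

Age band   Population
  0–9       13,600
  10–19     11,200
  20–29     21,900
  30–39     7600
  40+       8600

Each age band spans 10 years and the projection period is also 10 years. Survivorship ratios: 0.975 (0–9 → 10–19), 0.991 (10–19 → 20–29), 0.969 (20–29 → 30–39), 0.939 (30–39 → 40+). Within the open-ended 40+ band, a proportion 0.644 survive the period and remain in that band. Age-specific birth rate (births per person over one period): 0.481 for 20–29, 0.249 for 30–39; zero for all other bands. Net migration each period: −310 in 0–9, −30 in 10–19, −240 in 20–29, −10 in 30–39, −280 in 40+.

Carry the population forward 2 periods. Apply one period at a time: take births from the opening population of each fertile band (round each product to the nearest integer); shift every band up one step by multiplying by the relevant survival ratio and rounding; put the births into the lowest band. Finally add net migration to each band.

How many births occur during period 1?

12426

Call the bands 1 to 5, youngest first.
[period 1]
Births: 21900 * 0.481 = 10534 ; 7600 * 0.249 = 1892 → total 12426
Band 2: 13600 * 0.975 = 13260
Band 3: 11200 * 0.991 = 11099
Band 4: 21900 * 0.969 = 21221
Band 5: 7600 * 0.939 + 8600 * 0.644 = 7136 + 5538 = 12674
Net migration: Band 1 − 310 → 12116; Band 2 − 30 → 13230; Band 3 − 240 → 10859; Band 4 − 10 → 21211; Band 5 − 280 → 12394
Population now: 0–9=12116, 10–19=13230, 20–29=10859, 30–39=21211, 40+=12394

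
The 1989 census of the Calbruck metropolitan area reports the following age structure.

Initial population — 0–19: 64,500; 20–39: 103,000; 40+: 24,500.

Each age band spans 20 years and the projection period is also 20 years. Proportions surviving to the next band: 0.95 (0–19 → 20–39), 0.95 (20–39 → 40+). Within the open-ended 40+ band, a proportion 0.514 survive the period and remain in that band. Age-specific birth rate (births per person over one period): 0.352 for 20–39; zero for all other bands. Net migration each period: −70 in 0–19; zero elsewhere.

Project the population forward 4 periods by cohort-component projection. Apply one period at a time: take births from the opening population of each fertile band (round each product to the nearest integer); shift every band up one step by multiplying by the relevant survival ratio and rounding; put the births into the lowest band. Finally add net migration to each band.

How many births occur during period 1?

36256

[period 1]
Births: 103000 × 0.352 = 36256
20–39: 64500 × 0.95 = 61275
40+: 103000 × 0.95 + 24500 × 0.514 = 97850 + 12593 = 110443
Net migration: 0–19 − 70 → 36186
Giving 36186 / 61275 / 110443.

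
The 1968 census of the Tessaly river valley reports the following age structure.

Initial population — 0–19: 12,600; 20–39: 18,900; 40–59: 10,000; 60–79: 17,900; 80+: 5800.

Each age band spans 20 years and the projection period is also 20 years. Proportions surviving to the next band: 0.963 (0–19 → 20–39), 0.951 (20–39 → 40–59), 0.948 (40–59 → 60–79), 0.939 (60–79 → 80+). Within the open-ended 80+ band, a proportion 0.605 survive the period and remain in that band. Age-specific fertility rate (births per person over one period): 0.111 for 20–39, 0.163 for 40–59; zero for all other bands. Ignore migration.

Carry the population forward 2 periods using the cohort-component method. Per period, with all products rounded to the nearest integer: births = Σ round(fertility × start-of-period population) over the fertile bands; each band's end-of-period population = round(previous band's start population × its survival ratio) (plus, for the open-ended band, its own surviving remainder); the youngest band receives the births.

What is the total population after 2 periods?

57639

[period 1]
Births: 18900 × 0.111 = 2098 ; 10000 × 0.163 = 1630 ⇒ total 3728
20–39: 12600 × 0.963 = 12134
40–59: 18900 × 0.951 = 17974
60–79: 10000 × 0.948 = 9480
80+: 17900 × 0.939 + 5800 × 0.605 = 16808 + 3509 = 20317
Giving 3728 / 12134 / 17974 / 9480 / 20317.
[period 2]
Births: 12134 × 0.111 = 1347 ; 17974 × 0.163 = 2930 ⇒ total 4277
20–39: 3728 × 0.963 = 3590
40–59: 12134 × 0.951 = 11539
60–79: 17974 × 0.948 = 17039
80+: 9480 × 0.939 + 20317 × 0.605 = 8902 + 12292 = 21194
Giving 4277 / 3590 / 11539 / 17039 / 21194.
Total after period 2: 4277 + 3590 + 11539 + 17039 + 21194 = 57639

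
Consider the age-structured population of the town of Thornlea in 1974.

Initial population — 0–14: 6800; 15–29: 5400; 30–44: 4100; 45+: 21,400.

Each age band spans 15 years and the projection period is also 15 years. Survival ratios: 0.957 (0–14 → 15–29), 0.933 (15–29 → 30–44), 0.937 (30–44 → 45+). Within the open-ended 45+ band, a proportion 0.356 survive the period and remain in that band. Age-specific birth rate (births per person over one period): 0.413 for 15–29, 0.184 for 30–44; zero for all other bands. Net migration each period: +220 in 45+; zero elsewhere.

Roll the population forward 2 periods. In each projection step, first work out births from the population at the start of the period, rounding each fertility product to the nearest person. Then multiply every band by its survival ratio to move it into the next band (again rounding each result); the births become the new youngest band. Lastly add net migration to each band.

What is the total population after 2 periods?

21642

Period 1:
Births: 5400 * 0.413 = 2230 ; 4100 * 0.184 = 754 — total 2984
15–29: 6800 * 0.957 = 6508
30–44: 5400 * 0.933 = 5038
45+: 4100 * 0.937 + 21400 * 0.356 = 3842 + 7618 = 11460
Net migration: 45+ + 220 → 11680
Population now: 0–14=2984, 15–29=6508, 30–44=5038, 45+=11680
Period 2:
Births: 6508 * 0.413 = 2688 ; 5038 * 0.184 = 927 — total 3615
15–29: 2984 * 0.957 = 2856
30–44: 6508 * 0.933 = 6072
45+: 5038 * 0.937 + 11680 * 0.356 = 4721 + 4158 = 8879
Net migration: 45+ + 220 → 9099
Population now: 0–14=3615, 15–29=2856, 30–44=6072, 45+=9099
Total after period 2: 3615 + 2856 + 6072 + 9099 = 21642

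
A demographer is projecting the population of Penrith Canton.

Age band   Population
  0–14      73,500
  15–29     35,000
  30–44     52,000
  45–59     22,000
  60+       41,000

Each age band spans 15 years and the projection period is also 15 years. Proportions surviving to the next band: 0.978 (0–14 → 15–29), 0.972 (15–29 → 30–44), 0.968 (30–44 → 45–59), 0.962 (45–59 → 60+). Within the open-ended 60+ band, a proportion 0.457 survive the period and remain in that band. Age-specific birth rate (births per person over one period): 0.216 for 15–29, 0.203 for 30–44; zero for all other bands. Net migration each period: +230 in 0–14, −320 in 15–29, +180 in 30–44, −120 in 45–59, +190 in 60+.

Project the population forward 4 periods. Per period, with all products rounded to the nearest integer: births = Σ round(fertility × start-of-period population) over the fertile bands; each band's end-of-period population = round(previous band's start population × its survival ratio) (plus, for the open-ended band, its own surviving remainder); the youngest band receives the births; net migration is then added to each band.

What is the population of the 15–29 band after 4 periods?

Numbering the groups 1..5 from youngest to oldest:
After projecting period 1:
Births: 35000 × 0.216 = 7560, 52000 × 0.203 = 10556 → total 18116
Group 2: 73500 × 0.978 = 71883
Group 3: 35000 × 0.972 = 34020
Group 4: 52000 × 0.968 = 50336
Group 5: 22000 × 0.962 + 41000 × 0.457 = 21164 + 18737 = 39901
Net migration: Group 1 + 230 → 18346; Group 2 − 320 → 71563; Group 3 + 180 → 34200; Group 4 − 120 → 50216; Group 5 + 190 → 40091
End of period: [18346, 71563, 34200, 50216, 40091]
After projecting period 2:
Births: 71563 × 0.216 = 15458, 34200 × 0.203 = 6943 → total 22401
Group 2: 18346 × 0.978 = 17942
Group 3: 71563 × 0.972 = 69559
Group 4: 34200 × 0.968 = 33106
Group 5: 50216 × 0.962 + 40091 × 0.457 = 48308 + 18322 = 66630
Net migration: Group 1 + 230 → 22631; Group 2 − 320 → 17622; Group 3 + 180 → 69739; Group 4 − 120 → 32986; Group 5 + 190 → 66820
End of period: [22631, 17622, 69739, 32986, 66820]
After projecting period 3:
Births: 17622 × 0.216 = 3806, 69739 × 0.203 = 14157 → total 17963
Group 2: 22631 × 0.978 = 22133
Group 3: 17622 × 0.972 = 17129
Group 4: 69739 × 0.968 = 67507
Group 5: 32986 × 0.962 + 66820 × 0.457 = 31733 + 30537 = 62270
Net migration: Group 1 + 230 → 18193; Group 2 − 320 → 21813; Group 3 + 180 → 17309; Group 4 − 120 → 67387; Group 5 + 190 → 62460
End of period: [18193, 21813, 17309, 67387, 62460]
After projecting period 4:
Births: 21813 × 0.216 = 4712, 17309 × 0.203 = 3514 → total 8226
Group 2: 18193 × 0.978 = 17793
Group 3: 21813 × 0.972 = 21202
Group 4: 17309 × 0.968 = 16755
Group 5: 67387 × 0.962 + 62460 × 0.457 = 64826 + 28544 = 93370
Net migration: Group 1 + 230 → 8456; Group 2 − 320 → 17473; Group 3 + 180 → 21382; Group 4 − 120 → 16635; Group 5 + 190 → 93560
End of period: [8456, 17473, 21382, 16635, 93560]

17473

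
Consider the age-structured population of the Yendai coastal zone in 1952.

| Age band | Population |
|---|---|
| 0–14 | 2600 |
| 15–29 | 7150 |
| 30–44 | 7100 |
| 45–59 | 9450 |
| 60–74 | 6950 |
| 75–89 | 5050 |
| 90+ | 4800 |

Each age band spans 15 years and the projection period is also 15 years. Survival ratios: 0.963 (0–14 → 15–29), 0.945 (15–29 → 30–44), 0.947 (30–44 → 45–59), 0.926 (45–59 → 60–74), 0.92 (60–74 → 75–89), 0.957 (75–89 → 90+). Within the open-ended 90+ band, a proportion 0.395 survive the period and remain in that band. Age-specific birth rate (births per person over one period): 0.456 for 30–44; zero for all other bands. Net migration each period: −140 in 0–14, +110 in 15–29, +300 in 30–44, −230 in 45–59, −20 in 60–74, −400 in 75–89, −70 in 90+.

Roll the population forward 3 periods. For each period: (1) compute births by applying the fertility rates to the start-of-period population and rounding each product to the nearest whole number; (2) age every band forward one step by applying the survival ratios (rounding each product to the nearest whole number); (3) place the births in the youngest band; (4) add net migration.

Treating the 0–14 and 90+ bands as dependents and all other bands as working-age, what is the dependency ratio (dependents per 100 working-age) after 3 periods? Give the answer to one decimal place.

58.9

After projecting period 1:
Births: 7100 * 0.456 = 3238
15–29: 2600 * 0.963 = 2504
30–44: 7150 * 0.945 = 6757
45–59: 7100 * 0.947 = 6724
60–74: 9450 * 0.926 = 8751
75–89: 6950 * 0.92 = 6394
90+: 5050 * 0.957 + 4800 * 0.395 = 4833 + 1896 = 6729
Net migration: 0–14 − 140 → 3098; 15–29 + 110 → 2614; 30–44 + 300 → 7057; 45–59 − 230 → 6494; 60–74 − 20 → 8731; 75–89 − 400 → 5994; 90+ − 70 → 6659
Giving 3098 / 2614 / 7057 / 6494 / 8731 / 5994 / 6659.
After projecting period 2:
Births: 7057 * 0.456 = 3218
15–29: 3098 * 0.963 = 2983
30–44: 2614 * 0.945 = 2470
45–59: 7057 * 0.947 = 6683
60–74: 6494 * 0.926 = 6013
75–89: 8731 * 0.92 = 8033
90+: 5994 * 0.957 + 6659 * 0.395 = 5736 + 2630 = 8366
Net migration: 0–14 − 140 → 3078; 15–29 + 110 → 3093; 30–44 + 300 → 2770; 45–59 − 230 → 6453; 60–74 − 20 → 5993; 75–89 − 400 → 7633; 90+ − 70 → 8296
Giving 3078 / 3093 / 2770 / 6453 / 5993 / 7633 / 8296.
After projecting period 3:
Births: 2770 * 0.456 = 1263
15–29: 3078 * 0.963 = 2964
30–44: 3093 * 0.945 = 2923
45–59: 2770 * 0.947 = 2623
60–74: 6453 * 0.926 = 5975
75–89: 5993 * 0.92 = 5514
90+: 7633 * 0.957 + 8296 * 0.395 = 7305 + 3277 = 10582
Net migration: 0–14 − 140 → 1123; 15–29 + 110 → 3074; 30–44 + 300 → 3223; 45–59 − 230 → 2393; 60–74 − 20 → 5955; 75–89 − 400 → 5114; 90+ − 70 → 10512
Giving 1123 / 3074 / 3223 / 2393 / 5955 / 5114 / 10512.
Dependents (band 0–14 + band 90+) = 1123 + 10512 = 11635; working-age = 19759; ratio = 11635/19759 × 100 = 58.9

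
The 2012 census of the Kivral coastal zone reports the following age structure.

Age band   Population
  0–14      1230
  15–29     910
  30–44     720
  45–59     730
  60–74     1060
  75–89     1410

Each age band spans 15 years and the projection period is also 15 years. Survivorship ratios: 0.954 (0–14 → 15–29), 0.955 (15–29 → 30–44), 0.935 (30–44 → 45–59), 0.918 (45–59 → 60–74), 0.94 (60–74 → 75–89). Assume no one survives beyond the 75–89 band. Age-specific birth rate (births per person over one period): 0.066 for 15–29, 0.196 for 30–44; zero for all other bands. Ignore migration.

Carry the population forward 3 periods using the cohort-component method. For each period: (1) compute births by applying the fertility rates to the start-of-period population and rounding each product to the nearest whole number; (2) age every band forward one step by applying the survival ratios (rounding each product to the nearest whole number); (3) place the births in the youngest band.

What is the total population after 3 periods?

Numbering the groups 1..6 from youngest to oldest:
[period 1]
Births: 910 * 0.066 = 60  |  720 * 0.196 = 141 → 201
Group 2: 1230 * 0.954 = 1173
Group 3: 910 * 0.955 = 869
Group 4: 720 * 0.935 = 673
Group 5: 730 * 0.918 = 670
Group 6: 1060 * 0.94 = 996
Population now: 0–14=201, 15–29=1173, 30–44=869, 45–59=673, 60–74=670, 75–89=996
[period 2]
Births: 1173 * 0.066 = 77  |  869 * 0.196 = 170 → 247
Group 2: 201 * 0.954 = 192
Group 3: 1173 * 0.955 = 1120
Group 4: 869 * 0.935 = 813
Group 5: 673 * 0.918 = 618
Group 6: 670 * 0.94 = 630
Population now: 0–14=247, 15–29=192, 30–44=1120, 45–59=813, 60–74=618, 75–89=630
[period 3]
Births: 192 * 0.066 = 13  |  1120 * 0.196 = 220 → 233
Group 2: 247 * 0.954 = 236
Group 3: 192 * 0.955 = 183
Group 4: 1120 * 0.935 = 1047
Group 5: 813 * 0.918 = 746
Group 6: 618 * 0.94 = 581
Population now: 0–14=233, 15–29=236, 30–44=183, 45–59=1047, 60–74=746, 75–89=581
Total after period 3: 233 + 236 + 183 + 1047 + 746 + 581 = 3026

3026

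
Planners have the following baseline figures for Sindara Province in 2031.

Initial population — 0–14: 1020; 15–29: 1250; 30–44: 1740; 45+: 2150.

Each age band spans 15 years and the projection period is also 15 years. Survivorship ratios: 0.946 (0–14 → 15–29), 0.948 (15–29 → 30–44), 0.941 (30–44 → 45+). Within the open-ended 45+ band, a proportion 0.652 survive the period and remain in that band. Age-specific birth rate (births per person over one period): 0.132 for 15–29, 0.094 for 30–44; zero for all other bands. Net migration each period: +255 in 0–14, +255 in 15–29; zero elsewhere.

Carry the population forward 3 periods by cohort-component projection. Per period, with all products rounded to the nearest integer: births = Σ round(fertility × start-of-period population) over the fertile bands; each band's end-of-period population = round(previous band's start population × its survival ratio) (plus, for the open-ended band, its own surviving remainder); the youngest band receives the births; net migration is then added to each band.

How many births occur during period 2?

272

Period 1.
Births: 1250 × 0.132 = 165 ; 1740 × 0.094 = 164 → total 329
15–29: 1020 × 0.946 = 965
30–44: 1250 × 0.948 = 1185
45+: 1740 × 0.941 + 2150 × 0.652 = 1637 + 1402 = 3039
Net migration: 0–14 + 255 → 584; 15–29 + 255 → 1220
End of period: [584, 1220, 1185, 3039]
Period 2.
Births: 1220 × 0.132 = 161 ; 1185 × 0.094 = 111 → total 272
15–29: 584 × 0.946 = 552
30–44: 1220 × 0.948 = 1157
45+: 1185 × 0.941 + 3039 × 0.652 = 1115 + 1981 = 3096
Net migration: 0–14 + 255 → 527; 15–29 + 255 → 807
End of period: [527, 807, 1157, 3096]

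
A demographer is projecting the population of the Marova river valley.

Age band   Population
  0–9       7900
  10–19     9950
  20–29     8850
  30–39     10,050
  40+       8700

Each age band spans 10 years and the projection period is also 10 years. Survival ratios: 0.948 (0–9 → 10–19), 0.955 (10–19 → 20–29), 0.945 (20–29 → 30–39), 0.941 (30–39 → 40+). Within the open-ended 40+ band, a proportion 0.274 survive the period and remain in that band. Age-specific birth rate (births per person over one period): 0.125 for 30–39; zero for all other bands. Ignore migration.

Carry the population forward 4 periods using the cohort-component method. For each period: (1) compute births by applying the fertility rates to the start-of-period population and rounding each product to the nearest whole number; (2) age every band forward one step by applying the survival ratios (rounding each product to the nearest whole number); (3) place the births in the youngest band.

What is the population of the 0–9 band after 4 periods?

Call the groups 1 to 5, youngest first.
Period 1.
Births: 10050 * 0.125 = 1256
Group 2: 7900 * 0.948 = 7489
Group 3: 9950 * 0.955 = 9502
Group 4: 8850 * 0.945 = 8363
Group 5: 10050 * 0.941 + 8700 * 0.274 = 9457 + 2384 = 11841
Giving 1256 / 7489 / 9502 / 8363 / 11841.
Period 2.
Births: 8363 * 0.125 = 1045
Group 2: 1256 * 0.948 = 1191
Group 3: 7489 * 0.955 = 7152
Group 4: 9502 * 0.945 = 8979
Group 5: 8363 * 0.941 + 11841 * 0.274 = 7870 + 3244 = 11114
Giving 1045 / 1191 / 7152 / 8979 / 11114.
Period 3.
Births: 8979 * 0.125 = 1122
Group 2: 1045 * 0.948 = 991
Group 3: 1191 * 0.955 = 1137
Group 4: 7152 * 0.945 = 6759
Group 5: 8979 * 0.941 + 11114 * 0.274 = 8449 + 3045 = 11494
Giving 1122 / 991 / 1137 / 6759 / 11494.
Period 4.
Births: 6759 * 0.125 = 845
Group 2: 1122 * 0.948 = 1064
Group 3: 991 * 0.955 = 946
Group 4: 1137 * 0.945 = 1074
Group 5: 6759 * 0.941 + 11494 * 0.274 = 6360 + 3149 = 9509
Giving 845 / 1064 / 946 / 1074 / 9509.

845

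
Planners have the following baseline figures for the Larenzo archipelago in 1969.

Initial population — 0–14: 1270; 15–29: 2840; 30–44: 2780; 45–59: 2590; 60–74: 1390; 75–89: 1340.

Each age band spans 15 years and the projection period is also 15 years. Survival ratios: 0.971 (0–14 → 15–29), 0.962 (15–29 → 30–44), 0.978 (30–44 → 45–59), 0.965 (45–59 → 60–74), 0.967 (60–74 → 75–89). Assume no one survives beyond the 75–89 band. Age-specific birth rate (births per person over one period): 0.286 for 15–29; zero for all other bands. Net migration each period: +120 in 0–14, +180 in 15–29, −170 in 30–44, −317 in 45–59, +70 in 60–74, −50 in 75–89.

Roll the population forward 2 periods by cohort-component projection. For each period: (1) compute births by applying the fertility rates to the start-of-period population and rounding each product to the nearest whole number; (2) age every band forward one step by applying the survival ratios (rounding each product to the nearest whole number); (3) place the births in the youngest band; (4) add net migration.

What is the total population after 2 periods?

Period 1.
Births: 2840 × 0.286 = 812
15–29: 1270 × 0.971 = 1233
30–44: 2840 × 0.962 = 2732
45–59: 2780 × 0.978 = 2719
60–74: 2590 × 0.965 = 2499
75–89: 1390 × 0.967 = 1344
Net migration: 0–14 + 120 → 932; 15–29 + 180 → 1413; 30–44 − 170 → 2562; 45–59 − 317 → 2402; 60–74 + 70 → 2569; 75–89 − 50 → 1294
Population now: 0–14=932, 15–29=1413, 30–44=2562, 45–59=2402, 60–74=2569, 75–89=1294
Period 2.
Births: 1413 × 0.286 = 404
15–29: 932 × 0.971 = 905
30–44: 1413 × 0.962 = 1359
45–59: 2562 × 0.978 = 2506
60–74: 2402 × 0.965 = 2318
75–89: 2569 × 0.967 = 2484
Net migration: 0–14 + 120 → 524; 15–29 + 180 → 1085; 30–44 − 170 → 1189; 45–59 − 317 → 2189; 60–74 + 70 → 2388; 75–89 − 50 → 2434
Population now: 0–14=524, 15–29=1085, 30–44=1189, 45–59=2189, 60–74=2388, 75–89=2434
Total after period 2: 524 + 1085 + 1189 + 2189 + 2388 + 2434 = 9809

9809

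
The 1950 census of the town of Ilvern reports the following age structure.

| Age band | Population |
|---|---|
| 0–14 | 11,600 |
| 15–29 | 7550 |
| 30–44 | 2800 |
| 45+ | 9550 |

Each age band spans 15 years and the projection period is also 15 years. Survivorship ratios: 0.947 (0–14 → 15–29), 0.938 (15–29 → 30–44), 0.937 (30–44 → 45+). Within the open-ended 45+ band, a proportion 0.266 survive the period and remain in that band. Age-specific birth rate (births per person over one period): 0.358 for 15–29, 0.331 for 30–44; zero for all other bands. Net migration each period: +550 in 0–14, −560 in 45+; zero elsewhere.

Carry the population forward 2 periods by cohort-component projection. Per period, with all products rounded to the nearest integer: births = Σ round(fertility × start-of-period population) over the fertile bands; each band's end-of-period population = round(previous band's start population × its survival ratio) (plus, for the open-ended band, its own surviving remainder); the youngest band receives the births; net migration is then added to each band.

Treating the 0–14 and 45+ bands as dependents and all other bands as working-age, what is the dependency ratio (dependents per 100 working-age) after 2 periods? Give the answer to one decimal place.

99.1

Period 1:
Births: 7550 * 0.358 = 2703  |  2800 * 0.331 = 927 — total 3630
15–29: 11600 * 0.947 = 10985
30–44: 7550 * 0.938 = 7082
45+: 2800 * 0.937 + 9550 * 0.266 = 2624 + 2540 = 5164
Net migration: 0–14 + 550 → 4180; 45+ − 560 → 4604
End of period: [4180, 10985, 7082, 4604]
Period 2:
Births: 10985 * 0.358 = 3933  |  7082 * 0.331 = 2344 — total 6277
15–29: 4180 * 0.947 = 3958
30–44: 10985 * 0.938 = 10304
45+: 7082 * 0.937 + 4604 * 0.266 = 6636 + 1225 = 7861
Net migration: 0–14 + 550 → 6827; 45+ − 560 → 7301
End of period: [6827, 3958, 10304, 7301]
Dependents (band 0–14 + band 45+) = 6827 + 7301 = 14128; working-age = 14262; ratio = 14128/14262 × 100 = 99.1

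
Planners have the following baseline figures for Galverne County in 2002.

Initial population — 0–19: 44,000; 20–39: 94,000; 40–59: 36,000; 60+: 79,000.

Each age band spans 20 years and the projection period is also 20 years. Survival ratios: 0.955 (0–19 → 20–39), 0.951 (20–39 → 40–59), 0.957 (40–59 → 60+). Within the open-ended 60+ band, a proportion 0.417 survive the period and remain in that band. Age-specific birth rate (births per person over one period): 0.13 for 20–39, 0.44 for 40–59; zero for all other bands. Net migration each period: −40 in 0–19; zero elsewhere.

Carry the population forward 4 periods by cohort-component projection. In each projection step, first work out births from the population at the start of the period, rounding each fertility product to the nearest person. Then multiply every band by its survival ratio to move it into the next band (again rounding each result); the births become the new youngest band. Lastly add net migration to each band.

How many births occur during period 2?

— Period 1 —
Births: 94000 * 0.13 = 12220  |  36000 * 0.44 = 15840 — total 28060
20–39: 44000 * 0.955 = 42020
40–59: 94000 * 0.951 = 89394
60+: 36000 * 0.957 + 79000 * 0.417 = 34452 + 32943 = 67395
Net migration: 0–19 − 40 → 28020
Giving 28020 / 42020 / 89394 / 67395.
— Period 2 —
Births: 42020 * 0.13 = 5463  |  89394 * 0.44 = 39333 — total 44796
20–39: 28020 * 0.955 = 26759
40–59: 42020 * 0.951 = 39961
60+: 89394 * 0.957 + 67395 * 0.417 = 85550 + 28104 = 113654
Net migration: 0–19 − 40 → 44756
Giving 44756 / 26759 / 39961 / 113654.

44796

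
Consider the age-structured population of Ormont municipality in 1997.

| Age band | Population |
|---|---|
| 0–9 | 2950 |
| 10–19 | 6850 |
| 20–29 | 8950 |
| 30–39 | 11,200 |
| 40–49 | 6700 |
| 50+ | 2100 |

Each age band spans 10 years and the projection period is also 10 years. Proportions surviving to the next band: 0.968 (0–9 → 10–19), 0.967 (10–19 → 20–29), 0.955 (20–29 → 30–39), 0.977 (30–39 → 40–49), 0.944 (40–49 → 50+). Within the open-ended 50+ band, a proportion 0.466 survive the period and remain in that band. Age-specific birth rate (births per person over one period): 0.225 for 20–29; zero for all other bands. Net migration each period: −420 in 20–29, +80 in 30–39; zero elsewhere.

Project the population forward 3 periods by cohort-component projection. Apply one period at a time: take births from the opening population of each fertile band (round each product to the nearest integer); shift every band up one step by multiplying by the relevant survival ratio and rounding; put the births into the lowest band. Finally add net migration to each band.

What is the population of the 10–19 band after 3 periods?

(Bands numbered youngest = 1 to oldest = 6.)
Period 1.
Births: 8950 * 0.225 = 2014
Band 2: 2950 * 0.968 = 2856
Band 3: 6850 * 0.967 = 6624
Band 4: 8950 * 0.955 = 8547
Band 5: 11200 * 0.977 = 10942
Band 6: 6700 * 0.944 + 2100 * 0.466 = 6325 + 979 = 7304
Net migration: Band 3 − 420 → 6204; Band 4 + 80 → 8627
End of period: [2014, 2856, 6204, 8627, 10942, 7304]
Period 2.
Births: 6204 * 0.225 = 1396
Band 2: 2014 * 0.968 = 1950
Band 3: 2856 * 0.967 = 2762
Band 4: 6204 * 0.955 = 5925
Band 5: 8627 * 0.977 = 8429
Band 6: 10942 * 0.944 + 7304 * 0.466 = 10329 + 3404 = 13733
Net migration: Band 3 − 420 → 2342; Band 4 + 80 → 6005
End of period: [1396, 1950, 2342, 6005, 8429, 13733]
Period 3.
Births: 2342 * 0.225 = 527
Band 2: 1396 * 0.968 = 1351
Band 3: 1950 * 0.967 = 1886
Band 4: 2342 * 0.955 = 2237
Band 5: 6005 * 0.977 = 5867
Band 6: 8429 * 0.944 + 13733 * 0.466 = 7957 + 6400 = 14357
Net migration: Band 3 − 420 → 1466; Band 4 + 80 → 2317
End of period: [527, 1351, 1466, 2317, 5867, 14357]

1351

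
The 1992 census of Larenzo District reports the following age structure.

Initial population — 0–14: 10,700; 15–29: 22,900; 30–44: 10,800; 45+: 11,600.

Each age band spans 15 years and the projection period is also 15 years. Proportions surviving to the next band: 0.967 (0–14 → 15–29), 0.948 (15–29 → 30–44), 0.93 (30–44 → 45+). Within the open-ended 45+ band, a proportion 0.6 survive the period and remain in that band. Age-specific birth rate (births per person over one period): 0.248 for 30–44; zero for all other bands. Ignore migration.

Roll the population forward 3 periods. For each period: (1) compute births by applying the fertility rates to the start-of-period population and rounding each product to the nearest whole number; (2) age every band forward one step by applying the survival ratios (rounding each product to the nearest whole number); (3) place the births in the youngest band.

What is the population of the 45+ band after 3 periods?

(Bands numbered youngest = 1 to oldest = 4.)
— Period 1 —
Births: 10800 × 0.248 = 2678
Band 2: 10700 × 0.967 = 10347
Band 3: 22900 × 0.948 = 21709
Band 4: 10800 × 0.93 + 11600 × 0.6 = 10044 + 6960 = 17004
End of period: [2678, 10347, 21709, 17004]
— Period 2 —
Births: 21709 × 0.248 = 5384
Band 2: 2678 × 0.967 = 2590
Band 3: 10347 × 0.948 = 9809
Band 4: 21709 × 0.93 + 17004 × 0.6 = 20189 + 10202 = 30391
End of period: [5384, 2590, 9809, 30391]
— Period 3 —
Births: 9809 × 0.248 = 2433
Band 2: 5384 × 0.967 = 5206
Band 3: 2590 × 0.948 = 2455
Band 4: 9809 × 0.93 + 30391 × 0.6 = 9122 + 18235 = 27357
End of period: [2433, 5206, 2455, 27357]

27357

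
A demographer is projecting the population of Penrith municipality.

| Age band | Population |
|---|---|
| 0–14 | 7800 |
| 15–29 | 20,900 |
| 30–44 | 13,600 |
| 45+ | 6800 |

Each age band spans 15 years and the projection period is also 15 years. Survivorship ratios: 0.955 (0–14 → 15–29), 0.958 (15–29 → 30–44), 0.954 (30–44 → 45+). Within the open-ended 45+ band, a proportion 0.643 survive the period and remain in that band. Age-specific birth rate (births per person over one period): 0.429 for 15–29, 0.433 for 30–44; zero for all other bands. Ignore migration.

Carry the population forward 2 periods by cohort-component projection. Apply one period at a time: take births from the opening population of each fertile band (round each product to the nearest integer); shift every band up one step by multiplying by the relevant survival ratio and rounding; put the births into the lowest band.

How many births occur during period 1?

14855

— Period 1 —
Births: 20900 * 0.429 = 8966, 13600 * 0.433 = 5889 → total 14855
15–29: 7800 * 0.955 = 7449
30–44: 20900 * 0.958 = 20022
45+: 13600 * 0.954 + 6800 * 0.643 = 12974 + 4372 = 17346
Population now: 0–14=14855, 15–29=7449, 30–44=20022, 45+=17346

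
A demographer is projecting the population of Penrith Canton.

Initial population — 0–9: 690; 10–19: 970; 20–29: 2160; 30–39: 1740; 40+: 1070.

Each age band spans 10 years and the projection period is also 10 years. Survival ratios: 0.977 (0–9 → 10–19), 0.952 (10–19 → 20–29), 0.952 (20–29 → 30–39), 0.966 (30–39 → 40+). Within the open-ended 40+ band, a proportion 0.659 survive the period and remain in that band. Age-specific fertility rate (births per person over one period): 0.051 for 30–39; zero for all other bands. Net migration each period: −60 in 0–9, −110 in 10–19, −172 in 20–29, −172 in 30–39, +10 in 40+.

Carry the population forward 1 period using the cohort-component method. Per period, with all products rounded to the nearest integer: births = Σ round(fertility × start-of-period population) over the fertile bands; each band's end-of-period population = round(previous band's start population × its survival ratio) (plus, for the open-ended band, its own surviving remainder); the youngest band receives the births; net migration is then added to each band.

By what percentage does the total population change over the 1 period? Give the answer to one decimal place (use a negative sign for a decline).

[period 1]
Births: 1740 × 0.051 = 89
10–19: 690 × 0.977 = 674
20–29: 970 × 0.952 = 923
30–39: 2160 × 0.952 = 2056
40+: 1740 × 0.966 + 1070 × 0.659 = 1681 + 705 = 2386
Net migration: 0–9 − 60 → 29; 10–19 − 110 → 564; 20–29 − 172 → 751; 30–39 − 172 → 1884; 40+ + 10 → 2396
Population now: 0–9=29, 10–19=564, 20–29=751, 30–39=1884, 40+=2396
Total: 6630 → 5624; change = -1006; percentage change = -15.2%

-15.2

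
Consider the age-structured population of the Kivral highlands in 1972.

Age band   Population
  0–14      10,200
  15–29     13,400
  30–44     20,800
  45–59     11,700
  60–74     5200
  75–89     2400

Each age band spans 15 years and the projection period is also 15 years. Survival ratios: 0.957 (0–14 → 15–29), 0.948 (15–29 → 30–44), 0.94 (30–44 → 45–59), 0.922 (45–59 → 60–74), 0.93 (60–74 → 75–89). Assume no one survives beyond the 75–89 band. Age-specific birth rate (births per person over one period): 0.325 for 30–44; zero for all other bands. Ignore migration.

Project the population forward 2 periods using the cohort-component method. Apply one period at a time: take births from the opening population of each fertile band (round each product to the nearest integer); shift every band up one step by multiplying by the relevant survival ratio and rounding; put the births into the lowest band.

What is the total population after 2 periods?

Numbering the bands 1..6 from youngest to oldest:
[period 1]
Births: 20800 * 0.325 = 6760
Band 2: 10200 * 0.957 = 9761
Band 3: 13400 * 0.948 = 12703
Band 4: 20800 * 0.94 = 19552
Band 5: 11700 * 0.922 = 10787
Band 6: 5200 * 0.93 = 4836
→ [6760, 9761, 12703, 19552, 10787, 4836]
[period 2]
Births: 12703 * 0.325 = 4128
Band 2: 6760 * 0.957 = 6469
Band 3: 9761 * 0.948 = 9253
Band 4: 12703 * 0.94 = 11941
Band 5: 19552 * 0.922 = 18027
Band 6: 10787 * 0.93 = 10032
→ [4128, 6469, 9253, 11941, 18027, 10032]
Total after period 2: 4128 + 6469 + 9253 + 11941 + 18027 + 10032 = 59850

59850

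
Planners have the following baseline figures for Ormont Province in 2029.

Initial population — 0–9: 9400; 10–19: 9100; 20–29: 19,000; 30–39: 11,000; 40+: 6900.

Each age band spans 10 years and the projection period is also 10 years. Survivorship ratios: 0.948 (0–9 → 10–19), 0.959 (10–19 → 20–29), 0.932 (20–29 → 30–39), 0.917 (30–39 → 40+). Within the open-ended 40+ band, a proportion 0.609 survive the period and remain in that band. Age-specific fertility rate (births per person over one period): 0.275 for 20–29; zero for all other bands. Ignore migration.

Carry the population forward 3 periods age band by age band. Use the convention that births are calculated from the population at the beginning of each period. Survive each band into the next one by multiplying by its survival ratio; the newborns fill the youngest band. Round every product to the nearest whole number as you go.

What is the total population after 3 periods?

39987

After projecting period 1:
Births: 19000 × 0.275 = 5225
10–19: 9400 × 0.948 = 8911
20–29: 9100 × 0.959 = 8727
30–39: 19000 × 0.932 = 17708
40+: 11000 × 0.917 + 6900 × 0.609 = 10087 + 4202 = 14289
Giving 5225 / 8911 / 8727 / 17708 / 14289.
After projecting period 2:
Births: 8727 × 0.275 = 2400
10–19: 5225 × 0.948 = 4953
20–29: 8911 × 0.959 = 8546
30–39: 8727 × 0.932 = 8134
40+: 17708 × 0.917 + 14289 × 0.609 = 16238 + 8702 = 24940
Giving 2400 / 4953 / 8546 / 8134 / 24940.
After projecting period 3:
Births: 8546 × 0.275 = 2350
10–19: 2400 × 0.948 = 2275
20–29: 4953 × 0.959 = 4750
30–39: 8546 × 0.932 = 7965
40+: 8134 × 0.917 + 24940 × 0.609 = 7459 + 15188 = 22647
Giving 2350 / 2275 / 4750 / 7965 / 22647.
Total after period 3: 2350 + 2275 + 4750 + 7965 + 22647 = 39987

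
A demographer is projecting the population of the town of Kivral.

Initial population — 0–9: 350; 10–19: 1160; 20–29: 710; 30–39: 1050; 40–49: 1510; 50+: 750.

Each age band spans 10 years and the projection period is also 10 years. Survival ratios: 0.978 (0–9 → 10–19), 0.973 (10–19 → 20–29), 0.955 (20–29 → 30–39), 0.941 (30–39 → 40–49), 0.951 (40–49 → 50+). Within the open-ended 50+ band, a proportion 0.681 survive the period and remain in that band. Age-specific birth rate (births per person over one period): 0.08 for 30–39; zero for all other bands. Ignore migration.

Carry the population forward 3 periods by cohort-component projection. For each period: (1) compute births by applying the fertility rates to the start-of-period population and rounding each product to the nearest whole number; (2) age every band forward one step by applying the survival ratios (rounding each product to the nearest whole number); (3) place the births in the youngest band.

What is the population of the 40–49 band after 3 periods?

(Bands numbered youngest = 1 to oldest = 6.)
Period 1.
Births: 1050 * 0.08 = 84
Band 2: 350 * 0.978 = 342
Band 3: 1160 * 0.973 = 1129
Band 4: 710 * 0.955 = 678
Band 5: 1050 * 0.941 = 988
Band 6: 1510 * 0.951 + 750 * 0.681 = 1436 + 511 = 1947
→ [84, 342, 1129, 678, 988, 1947]
Period 2.
Births: 678 * 0.08 = 54
Band 2: 84 * 0.978 = 82
Band 3: 342 * 0.973 = 333
Band 4: 1129 * 0.955 = 1078
Band 5: 678 * 0.941 = 638
Band 6: 988 * 0.951 + 1947 * 0.681 = 940 + 1326 = 2266
→ [54, 82, 333, 1078, 638, 2266]
Period 3.
Births: 1078 * 0.08 = 86
Band 2: 54 * 0.978 = 53
Band 3: 82 * 0.973 = 80
Band 4: 333 * 0.955 = 318
Band 5: 1078 * 0.941 = 1014
Band 6: 638 * 0.951 + 2266 * 0.681 = 607 + 1543 = 2150
→ [86, 53, 80, 318, 1014, 2150]

1014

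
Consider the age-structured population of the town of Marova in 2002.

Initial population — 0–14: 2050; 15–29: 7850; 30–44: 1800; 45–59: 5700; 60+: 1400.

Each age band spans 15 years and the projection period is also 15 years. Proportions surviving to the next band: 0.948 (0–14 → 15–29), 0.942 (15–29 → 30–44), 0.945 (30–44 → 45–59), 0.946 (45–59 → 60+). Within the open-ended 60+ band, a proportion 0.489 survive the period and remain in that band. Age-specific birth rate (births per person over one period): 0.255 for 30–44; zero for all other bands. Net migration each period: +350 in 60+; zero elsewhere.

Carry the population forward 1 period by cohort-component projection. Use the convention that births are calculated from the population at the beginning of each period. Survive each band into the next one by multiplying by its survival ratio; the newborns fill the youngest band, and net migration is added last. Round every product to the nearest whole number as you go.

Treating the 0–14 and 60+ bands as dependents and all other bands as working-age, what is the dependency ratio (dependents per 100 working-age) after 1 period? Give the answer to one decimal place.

After projecting period 1:
Births: 1800 * 0.255 = 459
15–29: 2050 * 0.948 = 1943
30–44: 7850 * 0.942 = 7395
45–59: 1800 * 0.945 = 1701
60+: 5700 * 0.946 + 1400 * 0.489 = 5392 + 685 = 6077
Net migration: 60+ + 350 → 6427
End of period: [459, 1943, 7395, 1701, 6427]
Dependents (band 0–14 + band 60+) = 459 + 6427 = 6886; working-age = 11039; ratio = 6886/11039 × 100 = 62.4

62.4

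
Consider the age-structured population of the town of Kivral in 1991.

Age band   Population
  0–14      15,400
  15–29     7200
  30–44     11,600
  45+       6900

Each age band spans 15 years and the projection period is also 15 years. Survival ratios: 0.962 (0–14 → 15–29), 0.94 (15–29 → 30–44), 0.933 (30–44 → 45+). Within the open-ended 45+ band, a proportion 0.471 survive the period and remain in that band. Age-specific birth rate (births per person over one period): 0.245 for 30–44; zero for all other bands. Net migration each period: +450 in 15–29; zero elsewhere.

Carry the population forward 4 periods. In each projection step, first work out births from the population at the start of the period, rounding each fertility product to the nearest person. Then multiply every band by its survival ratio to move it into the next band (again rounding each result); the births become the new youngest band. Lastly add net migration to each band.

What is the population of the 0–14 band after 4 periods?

733

Call the bands 1 to 4, youngest first.
Period 1:
Births: 11600 × 0.245 = 2842
Band 2: 15400 × 0.962 = 14815
Band 3: 7200 × 0.94 = 6768
Band 4: 11600 × 0.933 + 6900 × 0.471 = 10823 + 3250 = 14073
Net migration: Band 2 + 450 → 15265
Giving 2842 / 15265 / 6768 / 14073.
Period 2:
Births: 6768 × 0.245 = 1658
Band 2: 2842 × 0.962 = 2734
Band 3: 15265 × 0.94 = 14349
Band 4: 6768 × 0.933 + 14073 × 0.471 = 6315 + 6628 = 12943
Net migration: Band 2 + 450 → 3184
Giving 1658 / 3184 / 14349 / 12943.
Period 3:
Births: 14349 × 0.245 = 3516
Band 2: 1658 × 0.962 = 1595
Band 3: 3184 × 0.94 = 2993
Band 4: 14349 × 0.933 + 12943 × 0.471 = 13388 + 6096 = 19484
Net migration: Band 2 + 450 → 2045
Giving 3516 / 2045 / 2993 / 19484.
Period 4:
Births: 2993 × 0.245 = 733
Band 2: 3516 × 0.962 = 3382
Band 3: 2045 × 0.94 = 1922
Band 4: 2993 × 0.933 + 19484 × 0.471 = 2792 + 9177 = 11969
Net migration: Band 2 + 450 → 3832
Giving 733 / 3832 / 1922 / 11969.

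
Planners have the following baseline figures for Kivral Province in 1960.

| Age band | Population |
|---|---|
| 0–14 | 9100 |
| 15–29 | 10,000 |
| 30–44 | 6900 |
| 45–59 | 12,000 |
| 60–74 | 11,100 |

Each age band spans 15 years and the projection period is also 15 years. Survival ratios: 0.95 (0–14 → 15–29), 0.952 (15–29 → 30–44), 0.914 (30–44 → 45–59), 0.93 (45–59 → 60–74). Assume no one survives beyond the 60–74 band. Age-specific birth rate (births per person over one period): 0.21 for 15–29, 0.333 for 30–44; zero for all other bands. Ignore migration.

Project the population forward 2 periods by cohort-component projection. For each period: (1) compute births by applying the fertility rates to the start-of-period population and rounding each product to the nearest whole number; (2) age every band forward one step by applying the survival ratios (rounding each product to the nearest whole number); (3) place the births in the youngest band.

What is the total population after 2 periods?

— Period 1 —
Births: 10000 × 0.21 = 2100 ; 6900 × 0.333 = 2298 ⇒ total 4398
15–29: 9100 × 0.95 = 8645
30–44: 10000 × 0.952 = 9520
45–59: 6900 × 0.914 = 6307
60–74: 12000 × 0.93 = 11160
→ [4398, 8645, 9520, 6307, 11160]
— Period 2 —
Births: 8645 × 0.21 = 1815 ; 9520 × 0.333 = 3170 ⇒ total 4985
15–29: 4398 × 0.95 = 4178
30–44: 8645 × 0.952 = 8230
45–59: 9520 × 0.914 = 8701
60–74: 6307 × 0.93 = 5866
→ [4985, 4178, 8230, 8701, 5866]
Total after period 2: 4985 + 4178 + 8230 + 8701 + 5866 = 31960

31960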